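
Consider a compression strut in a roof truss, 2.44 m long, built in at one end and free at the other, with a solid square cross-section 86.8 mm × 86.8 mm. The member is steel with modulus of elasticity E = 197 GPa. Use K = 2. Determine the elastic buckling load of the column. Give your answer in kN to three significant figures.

I = a⁴/12 = 86.8⁴/12 = 4.730×10^6 mm⁴
I = 4.730×10^6 mm⁴ = 4.730×10^-6 m⁴
Effective length L_e = K·L = 2 × 2.44 = 4.880 m
P_cr = π²EI / L_e² = π² × 197×10⁹ × 4.730×10^-6 / 4.880² = 3.862×10^5 N

P_cr ≈ 386 kN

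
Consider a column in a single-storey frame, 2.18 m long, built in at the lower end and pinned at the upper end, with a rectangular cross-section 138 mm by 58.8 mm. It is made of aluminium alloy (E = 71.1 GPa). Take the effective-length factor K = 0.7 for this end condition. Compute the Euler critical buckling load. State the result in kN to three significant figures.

Buckling occurs about the weak axis: I_min = h·b³/12 with b = 58.8 mm (the shorter side).
I_min = 138×58.8³/12 = 2.338×10^6 mm⁴
I = 2.338×10^6 mm⁴ = 2.338×10^-6 m⁴
Effective length L_e = K·L = 0.7 × 2.18 = 1.526 m
P_cr = π²EI / L_e² = π² × 71.1×10⁹ × 2.338×10^-6 / 1.526² = 7.045×10^5 N

P_cr ≈ 705 kN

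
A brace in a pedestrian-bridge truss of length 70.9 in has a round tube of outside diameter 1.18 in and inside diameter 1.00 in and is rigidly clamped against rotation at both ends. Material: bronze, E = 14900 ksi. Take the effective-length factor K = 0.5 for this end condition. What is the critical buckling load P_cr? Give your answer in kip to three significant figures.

d_o = 1.18 in, d_i = 1.00 in
I = π(d_o⁴ − d_i⁴)/64 = π(1.18⁴ − 1.000⁴)/64 = 4.608×10^-2 in⁴
Effective length L_e = K·L = 0.5 × 70.9 = 35.45 in
P_cr = π²EI / L_e² = π² × 14900×10³ × 4.608×10^-2 / 35.45² = 5.392×10^3 lb

P_cr ≈ 5.39 kip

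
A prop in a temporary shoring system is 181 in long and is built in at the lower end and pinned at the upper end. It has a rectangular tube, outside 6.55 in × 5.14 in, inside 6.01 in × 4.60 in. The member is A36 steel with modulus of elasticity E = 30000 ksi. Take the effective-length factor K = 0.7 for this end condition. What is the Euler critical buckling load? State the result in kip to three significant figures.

Weak-axis I_min = (h_o·b_o³ − h_i·b_i³)/12 with b_o = 5.14, b_i = 4.600 in (shorter outer/inner sides).
I_min = (6.55×5.14³ − 6.010×4.600³)/12 = 25.37 in⁴
Effective length L_e = K·L = 0.7 × 181 = 126.7 in
P_cr = π²EI / L_e² = π² × 30000×10³ × 25.37 / 126.7² = 4.680×10^5 lb

P_cr ≈ 468 kip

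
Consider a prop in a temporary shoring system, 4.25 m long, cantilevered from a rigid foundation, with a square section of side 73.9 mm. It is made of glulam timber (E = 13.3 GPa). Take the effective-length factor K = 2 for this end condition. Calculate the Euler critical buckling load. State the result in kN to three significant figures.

P_cr ≈ 4.52 kN

I = a⁴/12 = 73.9⁴/12 = 2.485×10^6 mm⁴
I = 2.485×10^6 mm⁴ = 2.485×10^-6 m⁴
Effective length L_e = K·L = 2 × 4.25 = 8.500 m
P_cr = π²EI / L_e² = π² × 13.3×10⁹ × 2.485×10^-6 / 8.500² = 4.516×10^3 N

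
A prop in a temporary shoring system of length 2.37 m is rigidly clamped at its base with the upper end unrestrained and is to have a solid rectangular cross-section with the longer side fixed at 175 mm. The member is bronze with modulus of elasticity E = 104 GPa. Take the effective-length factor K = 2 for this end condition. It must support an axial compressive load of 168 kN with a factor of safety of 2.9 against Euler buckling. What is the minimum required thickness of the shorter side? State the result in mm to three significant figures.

Required P_cr = n·P = 2.9 × 168 = 487.2 kN
L_e = K·L = 2 × 2.37 = 4.740 m
Required I = P_cr·L_e²/(π²E) = 4.872×10^5 × 4.740² / (π² × 1.04×10^11) = 1.066×10^-5 m⁴
I_req = 1.066×10^7 mm⁴
Rectangle, weak axis: I_min = h·b³/12 with h = 175 mm fixed  ⇒  b = (12I/h)^(1/3) = 90.1 mm

b ≈ 90.1 mm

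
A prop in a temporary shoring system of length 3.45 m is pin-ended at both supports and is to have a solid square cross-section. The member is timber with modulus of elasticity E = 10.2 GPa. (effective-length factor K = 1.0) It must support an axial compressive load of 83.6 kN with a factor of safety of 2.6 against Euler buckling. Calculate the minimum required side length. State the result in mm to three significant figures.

Required P_cr = n·P = 2.6 × 83.6 = 217.4 kN
L_e = K·L = 1 × 3.45 = 3.450 m
Required I = P_cr·L_e²/(π²E) = 2.174×10^5 × 3.450² / (π² × 1.02×10^10) = 2.570×10^-5 m⁴
I_req = 2.570×10^7 mm⁴
Solid square: I = a⁴/12  ⇒  a = (12I)^(1/4) = (12×2.570×10^7)^(1/4) = 133 mm

a ≈ 133 mm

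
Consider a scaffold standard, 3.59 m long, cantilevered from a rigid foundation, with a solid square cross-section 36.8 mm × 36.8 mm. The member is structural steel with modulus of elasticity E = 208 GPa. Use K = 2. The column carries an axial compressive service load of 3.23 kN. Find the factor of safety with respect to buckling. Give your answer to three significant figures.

I = a⁴/12 = 36.8⁴/12 = 1.528×10^5 mm⁴
I = 1.528×10^5 mm⁴ = 1.528×10^-7 m⁴
Effective length L_e = K·L = 2 × 3.59 = 7.180 m
P_cr = π²EI / L_e² = π² × 208×10⁹ × 1.528×10^-7 / 7.180² = 6.086×10^3 N
Factor of safety n = P_cr / P = 6.0859 / 3.23 = 1.88

n ≈ 1.88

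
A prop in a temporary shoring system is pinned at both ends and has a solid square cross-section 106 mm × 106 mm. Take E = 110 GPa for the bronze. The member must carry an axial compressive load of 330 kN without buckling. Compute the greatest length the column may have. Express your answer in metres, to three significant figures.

I = a⁴/12 = 106⁴/12 = 1.052×10^7 mm⁴
I = 1.052×10^-5 m⁴
At the buckling limit P_cr = P = 3.300×10^5 N
From P_cr = π²EI/(K·L)²:  L = (1/K)·√(π²EI/P_cr) = (1/1)·√(π²×1.10×10^11×1.052×10^-5/3.300×10^5)
L = 5.88 m

L_max ≈ 5.88 m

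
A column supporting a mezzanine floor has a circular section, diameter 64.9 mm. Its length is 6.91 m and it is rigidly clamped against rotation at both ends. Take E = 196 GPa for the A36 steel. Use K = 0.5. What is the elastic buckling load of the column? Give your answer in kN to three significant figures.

I = πd⁴/64 = π×64.9⁴/64 = 8.709×10^5 mm⁴
I = 8.709×10^5 mm⁴ = 8.709×10^-7 m⁴
Effective length L_e = K·L = 0.5 × 6.91 = 3.455 m
P_cr = π²EI / L_e² = π² × 196×10⁹ × 8.709×10^-7 / 3.455² = 1.411×10^5 N

P_cr ≈ 141 kN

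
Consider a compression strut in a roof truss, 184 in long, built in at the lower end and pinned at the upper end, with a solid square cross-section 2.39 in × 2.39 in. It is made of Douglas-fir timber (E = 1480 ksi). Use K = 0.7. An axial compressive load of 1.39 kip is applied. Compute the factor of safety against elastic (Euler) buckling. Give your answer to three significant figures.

I = a⁴/12 = 2.39⁴/12 = 2.719 in⁴
Effective length L_e = K·L = 0.7 × 184 = 128.8 in
P_cr = π²EI / L_e² = π² × 1480×10³ × 2.719 / 128.8² = 2.394×10^3 lb
Factor of safety n = P_cr / P = 2.3941 / 1.39 = 1.72

n ≈ 1.72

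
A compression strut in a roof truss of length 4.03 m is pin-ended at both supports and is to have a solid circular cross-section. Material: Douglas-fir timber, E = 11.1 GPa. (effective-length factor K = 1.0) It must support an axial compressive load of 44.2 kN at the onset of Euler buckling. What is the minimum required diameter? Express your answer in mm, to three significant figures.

L_e = K·L = 1 × 4.03 = 4.030 m
Required I = P_cr·L_e²/(π²E) = 4.420×10^4 × 4.030² / (π² × 1.11×10^10) = 6.553×10^-6 m⁴
I_req = 6.553×10^6 mm⁴
Solid circle: I = πd⁴/64  ⇒  d = (64I/π)^(1/4) = (64×6.553×10^6/π)^(1/4) = 107 mm

d ≈ 107 mm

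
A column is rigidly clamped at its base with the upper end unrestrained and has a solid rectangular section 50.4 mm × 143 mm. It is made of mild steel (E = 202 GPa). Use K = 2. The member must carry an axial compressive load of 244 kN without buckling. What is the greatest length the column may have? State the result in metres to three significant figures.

Buckling occurs about the weak axis: I_min = h·b³/12 with b = 50.4 mm (the shorter side).
I_min = 143×50.4³/12 = 1.526×10^6 mm⁴
I = 1.526×10^-6 m⁴
At the buckling limit P_cr = P = 2.440×10^5 N
From P_cr = π²EI/(K·L)²:  L = (1/K)·√(π²EI/P_cr) = (1/2)·√(π²×2.02×10^11×1.526×10^-6/2.440×10^5)
L = 1.77 m

L_max ≈ 1.77 m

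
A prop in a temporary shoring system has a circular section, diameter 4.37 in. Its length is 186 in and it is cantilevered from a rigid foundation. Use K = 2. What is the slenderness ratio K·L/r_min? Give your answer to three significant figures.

For a solid circle r = d/4 = 4.37/4 = 1.092 in
L_e = K·L = 2 × 186 = 372.0 in
λ = L_e / r_min = 372.00 / 1.092 = 341

λ ≈ 341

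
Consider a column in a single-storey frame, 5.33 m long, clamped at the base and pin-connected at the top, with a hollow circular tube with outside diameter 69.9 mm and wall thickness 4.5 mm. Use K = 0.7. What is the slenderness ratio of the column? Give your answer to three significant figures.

Inner diameter d_i = 69.9 − 2×4.5 = 60.90 mm
I = π(d_o⁴ − d_i⁴)/64 = π(69.9⁴ − 60.90⁴)/64 = 4.967×10^5 mm⁴
A = 924.6 mm²;  r_min = √(I/A) = √(4.967×10^5/924.6) = 23.18 mm
L_e = K·L = 0.7 × 5.33 m = 3.731 m = 3731.0 mm
λ = L_e / r_min = 3731.0 / 23.18 = 161

λ ≈ 161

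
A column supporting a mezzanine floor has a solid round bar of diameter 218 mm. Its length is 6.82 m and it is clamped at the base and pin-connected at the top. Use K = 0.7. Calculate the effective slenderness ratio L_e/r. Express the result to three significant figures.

λ ≈ 87.6

I = πd⁴/64 = π×218⁴/64 = 1.109×10^8 mm⁴
A = 3.733×10^4 mm²;  r_min = √(I/A) = √(1.109×10^8/3.733×10^4) = 54.50 mm
L_e = K·L = 0.7 × 6.82 m = 4.774 m = 4774.0 mm
λ = L_e / r_min = 4774.0 / 54.50 = 87.6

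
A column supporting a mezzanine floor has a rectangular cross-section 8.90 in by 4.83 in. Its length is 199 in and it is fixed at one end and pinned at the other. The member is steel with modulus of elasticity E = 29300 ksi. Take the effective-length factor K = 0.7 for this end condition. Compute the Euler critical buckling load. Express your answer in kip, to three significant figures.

Buckling occurs about the weak axis: I_min = h·b³/12 with b = 4.83 in (the shorter side).
I_min = 8.90×4.83³/12 = 83.57 in⁴
Effective length L_e = K·L = 0.7 × 199 = 139.3 in
P_cr = π²EI / L_e² = π² × 29300×10³ × 83.57 / 139.3² = 1.245×10^6 lb

P_cr ≈ 1250 kip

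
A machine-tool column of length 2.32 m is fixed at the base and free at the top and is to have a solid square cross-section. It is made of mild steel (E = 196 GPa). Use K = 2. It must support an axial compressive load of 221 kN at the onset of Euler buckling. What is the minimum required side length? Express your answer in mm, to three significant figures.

L_e = K·L = 2 × 2.32 = 4.640 m
Required I = P_cr·L_e²/(π²E) = 2.210×10^5 × 4.640² / (π² × 1.96×10^11) = 2.460×10^-6 m⁴
I_req = 2.460×10^6 mm⁴
Solid square: I = a⁴/12  ⇒  a = (12I)^(1/4) = (12×2.460×10^6)^(1/4) = 73.7 mm

a ≈ 73.7 mm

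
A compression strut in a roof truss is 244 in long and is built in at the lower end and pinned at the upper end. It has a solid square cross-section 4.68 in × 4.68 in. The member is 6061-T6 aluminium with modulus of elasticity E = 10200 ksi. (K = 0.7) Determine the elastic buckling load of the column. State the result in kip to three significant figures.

I = a⁴/12 = 4.68⁴/12 = 39.98 in⁴
Effective length L_e = K·L = 0.7 × 244 = 170.8 in
P_cr = π²EI / L_e² = π² × 10200×10³ × 39.98 / 170.8² = 1.380×10^5 lb

P_cr ≈ 138 kip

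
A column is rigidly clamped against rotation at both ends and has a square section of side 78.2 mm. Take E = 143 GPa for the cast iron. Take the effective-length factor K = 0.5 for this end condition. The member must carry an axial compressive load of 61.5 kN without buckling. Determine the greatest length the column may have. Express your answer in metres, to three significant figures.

I = a⁴/12 = 78.2⁴/12 = 3.116×10^6 mm⁴
I = 3.116×10^-6 m⁴
At the buckling limit P_cr = P = 6.150×10^4 N
From P_cr = π²EI/(K·L)²:  L = (1/K)·√(π²EI/P_cr) = (1/0.5)·√(π²×1.43×10^11×3.116×10^-6/6.150×10^4)
L = 16.9 m

L_max ≈ 16.9 m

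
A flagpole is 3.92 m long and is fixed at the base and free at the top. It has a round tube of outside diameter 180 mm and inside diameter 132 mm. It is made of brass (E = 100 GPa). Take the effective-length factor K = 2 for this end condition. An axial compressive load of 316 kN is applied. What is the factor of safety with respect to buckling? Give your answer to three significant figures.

n ≈ 1.86

d_o = 180 mm, d_i = 132 mm
I = π(d_o⁴ − d_i⁴)/64 = π(180⁴ − 132.0⁴)/64 = 3.663×10^7 mm⁴
I = 3.663×10^7 mm⁴ = 3.663×10^-5 m⁴
Effective length L_e = K·L = 2 × 3.92 = 7.840 m
P_cr = π²EI / L_e² = π² × 100×10⁹ × 3.663×10^-5 / 7.840² = 5.881×10^5 N
Factor of safety n = P_cr / P = 588.13 / 316 = 1.86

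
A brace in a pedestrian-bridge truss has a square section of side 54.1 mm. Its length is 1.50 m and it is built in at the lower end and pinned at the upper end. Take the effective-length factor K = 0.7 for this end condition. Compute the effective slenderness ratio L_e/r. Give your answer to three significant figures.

λ ≈ 67.2

I = a⁴/12 = 54.1⁴/12 = 7.139×10^5 mm⁴
A = 2.927×10^3 mm²;  r_min = √(I/A) = √(7.139×10^5/2.927×10^3) = 15.62 mm
L_e = K·L = 0.7 × 1.50 m = 1.050 m = 1050.0 mm
λ = L_e / r_min = 1050.0 / 15.62 = 67.2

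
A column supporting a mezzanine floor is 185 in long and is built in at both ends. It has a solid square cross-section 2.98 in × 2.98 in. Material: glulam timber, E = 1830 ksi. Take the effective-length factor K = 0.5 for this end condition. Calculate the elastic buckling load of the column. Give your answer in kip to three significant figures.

P_cr ≈ 13.9 kip

I = a⁴/12 = 2.98⁴/12 = 6.572 in⁴
Effective length L_e = K·L = 0.5 × 185 = 92.50 in
P_cr = π²EI / L_e² = π² × 1830×10³ × 6.572 / 92.50² = 1.387×10^4 lb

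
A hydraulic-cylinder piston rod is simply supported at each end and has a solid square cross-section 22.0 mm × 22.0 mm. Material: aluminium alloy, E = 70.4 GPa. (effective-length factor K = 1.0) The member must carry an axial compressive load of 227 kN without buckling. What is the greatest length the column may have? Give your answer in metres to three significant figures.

I = a⁴/12 = 22.0⁴/12 = 1.952×10^4 mm⁴
I = 1.952×10^-8 m⁴
At the buckling limit P_cr = P = 2.270×10^5 N
From P_cr = π²EI/(K·L)²:  L = (1/K)·√(π²EI/P_cr) = (1/1)·√(π²×7.04×10^10×1.952×10^-8/2.270×10^5)
L = 0.244 m

L_max ≈ 0.244 m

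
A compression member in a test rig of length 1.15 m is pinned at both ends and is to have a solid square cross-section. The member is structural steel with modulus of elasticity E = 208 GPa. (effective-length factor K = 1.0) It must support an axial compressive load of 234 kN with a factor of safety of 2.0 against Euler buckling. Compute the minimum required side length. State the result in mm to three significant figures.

a ≈ 43.6 mm

Required P_cr = n·P = 2.0 × 234 = 468.0 kN
L_e = K·L = 1 × 1.15 = 1.150 m
Required I = P_cr·L_e²/(π²E) = 4.680×10^5 × 1.150² / (π² × 2.08×10^11) = 3.015×10^-7 m⁴
I_req = 3.015×10^5 mm⁴
Solid square: I = a⁴/12  ⇒  a = (12I)^(1/4) = (12×3.015×10^5)^(1/4) = 43.6 mm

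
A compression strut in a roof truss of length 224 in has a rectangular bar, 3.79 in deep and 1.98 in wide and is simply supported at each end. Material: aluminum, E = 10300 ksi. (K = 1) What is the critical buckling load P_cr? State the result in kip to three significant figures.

P_cr ≈ 4.97 kip

Buckling occurs about the weak axis: I_min = h·b³/12 with b = 1.98 in (the shorter side).
I_min = 3.79×1.98³/12 = 2.452 in⁴
Effective length L_e = K·L = 1 × 224 = 224.0 in
P_cr = π²EI / L_e² = π² × 10300×10³ × 2.452 / 224.0² = 4.967×10^3 lb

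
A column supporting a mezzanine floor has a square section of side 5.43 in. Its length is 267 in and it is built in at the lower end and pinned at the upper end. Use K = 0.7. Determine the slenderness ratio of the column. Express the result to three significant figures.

For a square r = a/√12 = 5.43/√12 = 1.568 in
L_e = K·L = 0.7 × 267 = 186.9 in
λ = L_e / r_min = 186.90 / 1.568 = 119

λ ≈ 119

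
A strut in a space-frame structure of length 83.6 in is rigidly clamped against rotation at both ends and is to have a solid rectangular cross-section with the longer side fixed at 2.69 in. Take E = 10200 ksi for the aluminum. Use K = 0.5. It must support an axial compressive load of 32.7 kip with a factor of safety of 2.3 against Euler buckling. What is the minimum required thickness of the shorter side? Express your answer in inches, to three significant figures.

b ≈ 1.80 in

Required P_cr = n·P = 2.3 × 32.7 = 75.21 kip
L_e = K·L = 0.5 × 83.6 = 41.80 in
Required I = P_cr·L_e²/(π²E) = 7.521×10^4 × 41.80² / (π² × 1.02×10^7) = 1.305 in⁴
Rectangle, weak axis: I_min = h·b³/12 with h = 2.69 in fixed  ⇒  b = (12I/h)^(1/3) = 1.80 in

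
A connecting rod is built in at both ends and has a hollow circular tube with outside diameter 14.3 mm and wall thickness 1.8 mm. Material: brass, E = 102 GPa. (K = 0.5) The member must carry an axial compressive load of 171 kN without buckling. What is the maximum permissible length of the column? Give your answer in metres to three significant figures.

Inner diameter d_i = 14.3 − 2×1.8 = 10.70 mm
I = π(d_o⁴ − d_i⁴)/64 = π(14.3⁴ − 10.70⁴)/64 = 1.409×10^3 mm⁴
I = 1.409×10^-9 m⁴
At the buckling limit P_cr = P = 1.710×10^5 N
From P_cr = π²EI/(K·L)²:  L = (1/K)·√(π²EI/P_cr) = (1/0.5)·√(π²×1.02×10^11×1.409×10^-9/1.710×10^5)
L = 0.182 m

L_max ≈ 0.182 m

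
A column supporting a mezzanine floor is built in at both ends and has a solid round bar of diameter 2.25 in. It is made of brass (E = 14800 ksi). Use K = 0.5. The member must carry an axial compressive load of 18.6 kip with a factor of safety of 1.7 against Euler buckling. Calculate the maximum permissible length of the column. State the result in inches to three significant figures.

I = πd⁴/64 = π×2.25⁴/64 = 1.258 in⁴
Required critical load P_cr = n·P = 1.7 × 18.6 = 31.62 kip = 3.162×10^4 lb
From P_cr = π²EI/(K·L)²:  L = (1/K)·√(π²EI/P_cr) = (1/0.5)·√(π²×1.48×10^7×1.258/3.162×10^4)
L = 152 in

L_max ≈ 152 in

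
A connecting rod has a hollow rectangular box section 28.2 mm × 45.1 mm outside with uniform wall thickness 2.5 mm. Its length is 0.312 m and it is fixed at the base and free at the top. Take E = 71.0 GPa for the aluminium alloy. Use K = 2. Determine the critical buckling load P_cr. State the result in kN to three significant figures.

P_cr ≈ 76.6 kN

Inner dimensions: h_i = 45.1 − 2×2.5 = 40.10 mm, b_i = 28.2 − 2×2.5 = 23.20 mm
Weak-axis I_min = (h_o·b_o³ − h_i·b_i³)/12 with b_o = 28.2, b_i = 23.20 mm (shorter outer/inner sides).
I_min = (45.1×28.2³ − 40.10×23.20³)/12 = 4.256×10^4 mm⁴
I = 4.256×10^4 mm⁴ = 4.256×10^-8 m⁴
Effective length L_e = K·L = 2 × 0.312 = 0.6240 m
P_cr = π²EI / L_e² = π² × 71.0×10⁹ × 4.256×10^-8 / 0.6240² = 7.659×10^4 N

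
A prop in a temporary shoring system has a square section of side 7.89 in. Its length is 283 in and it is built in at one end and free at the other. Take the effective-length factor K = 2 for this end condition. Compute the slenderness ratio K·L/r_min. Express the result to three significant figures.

λ ≈ 249

I = a⁴/12 = 7.89⁴/12 = 322.9 in⁴
A = 62.25 in²;  r_min = √(I/A) = √(322.9/62.25) = 2.278 in
L_e = K·L = 2 × 283 = 566.0 in
λ = L_e / r_min = 566.00 / 2.278 = 249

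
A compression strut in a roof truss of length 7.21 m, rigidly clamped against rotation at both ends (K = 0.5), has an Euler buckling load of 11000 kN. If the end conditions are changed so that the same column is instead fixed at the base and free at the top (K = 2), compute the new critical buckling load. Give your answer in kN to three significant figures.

P_cr ≈ 688 kN

P_cr ∝ 1/K², so P_cr,new = P_cr,old × (K_old/K_new)² = 11000 × (0.5/2)²
= 11000 × 0.06250 = 688 kN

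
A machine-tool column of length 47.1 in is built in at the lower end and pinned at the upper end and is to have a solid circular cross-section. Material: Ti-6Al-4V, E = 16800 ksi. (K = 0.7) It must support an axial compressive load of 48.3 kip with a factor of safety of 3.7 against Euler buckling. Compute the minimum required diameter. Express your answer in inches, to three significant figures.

Required P_cr = n·P = 3.7 × 48.3 = 178.7 kip
L_e = K·L = 0.7 × 47.1 = 32.97 in
Required I = P_cr·L_e²/(π²E) = 1.787×10^5 × 32.97² / (π² × 1.68×10^7) = 1.172 in⁴
Solid circle: I = πd⁴/64  ⇒  d = (64I/π)^(1/4) = (64×1.172/π)^(1/4) = 2.21 in

d ≈ 2.21 in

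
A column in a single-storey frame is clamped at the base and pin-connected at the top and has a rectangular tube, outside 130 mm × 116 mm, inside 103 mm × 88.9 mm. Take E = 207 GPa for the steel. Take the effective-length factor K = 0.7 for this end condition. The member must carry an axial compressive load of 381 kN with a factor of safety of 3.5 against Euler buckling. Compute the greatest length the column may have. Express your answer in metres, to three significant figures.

L_max ≈ 5.83 m

Weak-axis I_min = (h_o·b_o³ − h_i·b_i³)/12 with b_o = 116, b_i = 88.90 mm (shorter outer/inner sides).
I_min = (130×116³ − 103.0×88.90³)/12 = 1.088×10^7 mm⁴
I = 1.088×10^-5 m⁴
Required critical load P_cr = n·P = 3.5 × 381 = 1334 kN = 1.333×10^6 N
From P_cr = π²EI/(K·L)²:  L = (1/K)·√(π²EI/P_cr) = (1/0.7)·√(π²×2.07×10^11×1.088×10^-5/1.333×10^6)
L = 5.83 m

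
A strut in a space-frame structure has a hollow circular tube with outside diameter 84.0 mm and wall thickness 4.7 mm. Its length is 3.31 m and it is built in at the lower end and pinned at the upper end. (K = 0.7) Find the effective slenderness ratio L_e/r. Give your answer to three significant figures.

λ ≈ 82.5

Inner diameter d_i = 84.0 − 2×4.7 = 74.60 mm
I = π(d_o⁴ − d_i⁴)/64 = π(84.0⁴ − 74.60⁴)/64 = 9.236×10^5 mm⁴
A = 1.171×10^3 mm²;  r_min = √(I/A) = √(9.236×10^5/1.171×10^3) = 28.09 mm
L_e = K·L = 0.7 × 3.31 m = 2.317 m = 2317.0 mm
λ = L_e / r_min = 2317.0 / 28.09 = 82.5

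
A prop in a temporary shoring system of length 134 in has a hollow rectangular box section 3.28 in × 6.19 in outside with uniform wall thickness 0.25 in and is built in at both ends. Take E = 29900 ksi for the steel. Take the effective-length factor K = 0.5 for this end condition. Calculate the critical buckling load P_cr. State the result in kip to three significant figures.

P_cr ≈ 527 kip

Inner dimensions: h_i = 6.19 − 2×0.25 = 5.690 in, b_i = 3.28 − 2×0.25 = 2.780 in
Weak-axis I_min = (h_o·b_o³ − h_i·b_i³)/12 with b_o = 3.28, b_i = 2.780 in (shorter outer/inner sides).
I_min = (6.19×3.28³ − 5.690×2.780³)/12 = 8.015 in⁴
Effective length L_e = K·L = 0.5 × 134 = 67.00 in
P_cr = π²EI / L_e² = π² × 29900×10³ × 8.015 / 67.00² = 5.269×10^5 lb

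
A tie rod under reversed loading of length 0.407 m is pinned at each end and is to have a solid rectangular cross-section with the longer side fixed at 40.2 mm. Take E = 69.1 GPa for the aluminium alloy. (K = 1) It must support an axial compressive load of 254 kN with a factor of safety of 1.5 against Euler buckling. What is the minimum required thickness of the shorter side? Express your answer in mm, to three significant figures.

b ≈ 30.2 mm

Required P_cr = n·P = 1.5 × 254 = 381.0 kN
L_e = K·L = 1 × 0.407 = 0.4070 m
Required I = P_cr·L_e²/(π²E) = 3.810×10^5 × 0.4070² / (π² × 6.91×10^10) = 9.254×10^-8 m⁴
I_req = 9.254×10^4 mm⁴
Rectangle, weak axis: I_min = h·b³/12 with h = 40.2 mm fixed  ⇒  b = (12I/h)^(1/3) = 30.2 mm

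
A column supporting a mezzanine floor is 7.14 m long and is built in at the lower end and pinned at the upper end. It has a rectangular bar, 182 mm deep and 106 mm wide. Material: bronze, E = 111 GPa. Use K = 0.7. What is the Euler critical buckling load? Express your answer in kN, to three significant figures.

Buckling occurs about the weak axis: I_min = h·b³/12 with b = 106 mm (the shorter side).
I_min = 182×106³/12 = 1.806×10^7 mm⁴
I = 1.806×10^7 mm⁴ = 1.806×10^-5 m⁴
Effective length L_e = K·L = 0.7 × 7.14 = 4.998 m
P_cr = π²EI / L_e² = π² × 111×10⁹ × 1.806×10^-5 / 4.998² = 7.922×10^5 N

P_cr ≈ 792 kN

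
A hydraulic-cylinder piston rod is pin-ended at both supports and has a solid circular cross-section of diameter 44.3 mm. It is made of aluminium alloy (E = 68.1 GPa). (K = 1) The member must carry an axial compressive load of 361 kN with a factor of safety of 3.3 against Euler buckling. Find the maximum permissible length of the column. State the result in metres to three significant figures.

I = πd⁴/64 = π×44.3⁴/64 = 1.891×10^5 mm⁴
I = 1.891×10^-7 m⁴
Required critical load P_cr = n·P = 3.3 × 361 = 1191 kN = 1.191×10^6 N
From P_cr = π²EI/(K·L)²:  L = (1/K)·√(π²EI/P_cr) = (1/1)·√(π²×6.81×10^10×1.891×10^-7/1.191×10^6)
L = 0.327 m

L_max ≈ 0.327 m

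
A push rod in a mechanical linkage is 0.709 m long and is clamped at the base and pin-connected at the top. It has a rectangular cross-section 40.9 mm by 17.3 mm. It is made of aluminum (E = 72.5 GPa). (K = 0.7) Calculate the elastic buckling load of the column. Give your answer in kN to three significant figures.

Buckling occurs about the weak axis: I_min = h·b³/12 with b = 17.3 mm (the shorter side).
I_min = 40.9×17.3³/12 = 1.765×10^4 mm⁴
I = 1.765×10^4 mm⁴ = 1.765×10^-8 m⁴
Effective length L_e = K·L = 0.7 × 0.709 = 0.4963 m
P_cr = π²EI / L_e² = π² × 72.5×10⁹ × 1.765×10^-8 / 0.4963² = 5.127×10^4 N

P_cr ≈ 51.3 kN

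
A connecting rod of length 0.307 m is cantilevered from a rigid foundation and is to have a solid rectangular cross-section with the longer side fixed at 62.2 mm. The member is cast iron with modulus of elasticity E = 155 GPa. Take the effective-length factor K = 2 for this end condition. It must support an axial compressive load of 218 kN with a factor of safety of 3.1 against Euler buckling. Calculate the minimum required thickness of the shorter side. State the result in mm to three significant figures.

Required P_cr = n·P = 3.1 × 218 = 675.8 kN
L_e = K·L = 2 × 0.307 = 0.6140 m
Required I = P_cr·L_e²/(π²E) = 6.758×10^5 × 0.6140² / (π² × 1.55×10^11) = 1.665×10^-7 m⁴
I_req = 1.665×10^5 mm⁴
Rectangle, weak axis: I_min = h·b³/12 with h = 62.2 mm fixed  ⇒  b = (12I/h)^(1/3) = 31.8 mm

b ≈ 31.8 mm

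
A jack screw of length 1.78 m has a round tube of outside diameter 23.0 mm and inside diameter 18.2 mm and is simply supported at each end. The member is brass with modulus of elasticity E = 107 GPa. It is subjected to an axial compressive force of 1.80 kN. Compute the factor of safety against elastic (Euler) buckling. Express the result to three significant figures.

d_o = 23.0 mm, d_i = 18.2 mm
I = π(d_o⁴ − d_i⁴)/64 = π(23.0⁴ − 18.20⁴)/64 = 8.351×10^3 mm⁴
I = 8.351×10^3 mm⁴ = 8.351×10^-9 m⁴
Effective length L_e = K·L = 1 × 1.78 = 1.780 m
P_cr = π²EI / L_e² = π² × 107×10⁹ × 8.351×10^-9 / 1.780² = 2.783×10^3 N
Factor of safety n = P_cr / P = 2.7834 / 1.80 = 1.55

n ≈ 1.55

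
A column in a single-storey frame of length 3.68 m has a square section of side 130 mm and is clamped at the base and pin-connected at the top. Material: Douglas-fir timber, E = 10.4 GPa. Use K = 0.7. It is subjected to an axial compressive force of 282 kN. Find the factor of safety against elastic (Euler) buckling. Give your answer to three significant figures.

I = a⁴/12 = 130⁴/12 = 2.380×10^7 mm⁴
I = 2.380×10^7 mm⁴ = 2.380×10^-5 m⁴
Effective length L_e = K·L = 0.7 × 3.68 = 2.576 m
P_cr = π²EI / L_e² = π² × 10.4×10⁹ × 2.380×10^-5 / 2.576² = 3.682×10^5 N
Factor of safety n = P_cr / P = 368.16 / 282 = 1.31

n ≈ 1.31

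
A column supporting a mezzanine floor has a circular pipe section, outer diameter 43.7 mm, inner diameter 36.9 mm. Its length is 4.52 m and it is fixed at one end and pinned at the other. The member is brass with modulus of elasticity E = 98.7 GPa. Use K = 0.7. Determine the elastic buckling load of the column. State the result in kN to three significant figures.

d_o = 43.7 mm, d_i = 36.9 mm
I = π(d_o⁴ − d_i⁴)/64 = π(43.7⁴ − 36.90⁴)/64 = 8.801×10^4 mm⁴
I = 8.801×10^4 mm⁴ = 8.801×10^-8 m⁴
Effective length L_e = K·L = 0.7 × 4.52 = 3.164 m
P_cr = π²EI / L_e² = π² × 98.7×10⁹ × 8.801×10^-8 / 3.164² = 8.564×10^3 N

P_cr ≈ 8.56 kN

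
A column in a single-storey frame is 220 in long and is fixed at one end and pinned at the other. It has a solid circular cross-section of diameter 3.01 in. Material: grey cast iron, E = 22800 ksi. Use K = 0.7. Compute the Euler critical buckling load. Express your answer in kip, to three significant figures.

P_cr ≈ 38.2 kip

I = πd⁴/64 = π×3.01⁴/64 = 4.029 in⁴
Effective length L_e = K·L = 0.7 × 220 = 154.0 in
P_cr = π²EI / L_e² = π² × 22800×10³ × 4.029 / 154.0² = 3.823×10^4 lb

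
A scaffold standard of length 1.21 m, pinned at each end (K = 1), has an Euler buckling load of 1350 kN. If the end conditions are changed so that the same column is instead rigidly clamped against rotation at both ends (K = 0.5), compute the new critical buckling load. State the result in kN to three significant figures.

P_cr ≈ 5400 kN

P_cr ∝ 1/K², so P_cr,new = P_cr,old × (K_old/K_new)² = 1350 × (1/0.5)²
= 1350 × 4.000 = 5400 kN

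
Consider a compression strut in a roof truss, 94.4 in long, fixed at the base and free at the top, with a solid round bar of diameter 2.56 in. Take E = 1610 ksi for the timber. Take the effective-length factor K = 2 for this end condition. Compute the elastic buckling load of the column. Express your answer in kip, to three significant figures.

P_cr ≈ 0.940 kip

I = πd⁴/64 = π×2.56⁴/64 = 2.108 in⁴
Effective length L_e = K·L = 2 × 94.4 = 188.8 in
P_cr = π²EI / L_e² = π² × 1610×10³ × 2.108 / 188.8² = 939.8 lb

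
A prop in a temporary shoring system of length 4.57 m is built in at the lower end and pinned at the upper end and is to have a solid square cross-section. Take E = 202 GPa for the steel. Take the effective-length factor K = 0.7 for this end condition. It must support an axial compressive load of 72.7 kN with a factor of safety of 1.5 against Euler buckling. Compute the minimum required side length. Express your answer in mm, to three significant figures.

Required P_cr = n·P = 1.5 × 72.7 = 109.0 kN
L_e = K·L = 0.7 × 4.57 = 3.199 m
Required I = P_cr·L_e²/(π²E) = 1.091×10^5 × 3.199² / (π² × 2.02×10^11) = 5.598×10^-7 m⁴
I_req = 5.598×10^5 mm⁴
Solid square: I = a⁴/12  ⇒  a = (12I)^(1/4) = (12×5.598×10^5)^(1/4) = 50.9 mm

a ≈ 50.9 mm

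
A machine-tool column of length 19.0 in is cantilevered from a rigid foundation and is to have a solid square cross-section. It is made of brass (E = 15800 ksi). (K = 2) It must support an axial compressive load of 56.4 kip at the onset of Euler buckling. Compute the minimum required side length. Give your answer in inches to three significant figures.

L_e = K·L = 2 × 19.0 = 38.00 in
Required I = P_cr·L_e²/(π²E) = 5.640×10^4 × 38.00² / (π² × 1.58×10^7) = 0.5223 in⁴
Solid square: I = a⁴/12  ⇒  a = (12I)^(1/4) = (12×0.5223)^(1/4) = 1.58 in

a ≈ 1.58 in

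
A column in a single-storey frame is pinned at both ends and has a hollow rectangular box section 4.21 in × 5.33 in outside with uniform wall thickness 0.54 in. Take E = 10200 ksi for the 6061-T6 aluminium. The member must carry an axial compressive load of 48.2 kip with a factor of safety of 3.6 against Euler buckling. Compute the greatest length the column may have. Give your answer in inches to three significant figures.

Inner dimensions: h_i = 5.33 − 2×0.54 = 4.250 in, b_i = 4.21 − 2×0.54 = 3.130 in
Weak-axis I_min = (h_o·b_o³ − h_i·b_i³)/12 with b_o = 4.21, b_i = 3.130 in (shorter outer/inner sides).
I_min = (5.33×4.21³ − 4.250×3.130³)/12 = 22.28 in⁴
Required critical load P_cr = n·P = 3.6 × 48.2 = 173.5 kip = 1.735×10^5 lb
From P_cr = π²EI/(K·L)²:  L = (1/K)·√(π²EI/P_cr) = (1/1)·√(π²×1.02×10^7×22.28/1.735×10^5)
L = 114 in

L_max ≈ 114 in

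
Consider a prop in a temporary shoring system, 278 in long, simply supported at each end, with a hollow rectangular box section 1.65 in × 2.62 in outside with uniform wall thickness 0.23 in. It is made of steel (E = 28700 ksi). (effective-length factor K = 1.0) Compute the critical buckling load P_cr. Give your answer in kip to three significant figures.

P_cr ≈ 2.48 kip

Inner dimensions: h_i = 2.62 − 2×0.23 = 2.160 in, b_i = 1.65 − 2×0.23 = 1.190 in
Weak-axis I_min = (h_o·b_o³ − h_i·b_i³)/12 with b_o = 1.65, b_i = 1.190 in (shorter outer/inner sides).
I_min = (2.62×1.65³ − 2.160×1.190³)/12 = 0.6775 in⁴
Effective length L_e = K·L = 1 × 278 = 278.0 in
P_cr = π²EI / L_e² = π² × 28700×10³ × 0.6775 / 278.0² = 2.483×10^3 lb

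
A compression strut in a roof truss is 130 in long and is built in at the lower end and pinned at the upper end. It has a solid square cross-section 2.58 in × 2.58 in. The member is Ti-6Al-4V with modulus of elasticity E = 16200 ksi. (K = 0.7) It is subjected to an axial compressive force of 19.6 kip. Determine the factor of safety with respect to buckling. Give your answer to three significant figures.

n ≈ 3.64

I = a⁴/12 = 2.58⁴/12 = 3.692 in⁴
Effective length L_e = K·L = 0.7 × 130 = 91.00 in
P_cr = π²EI / L_e² = π² × 16200×10³ × 3.692 / 91.00² = 7.129×10^4 lb
Factor of safety n = P_cr / P = 71.290 / 19.6 = 3.64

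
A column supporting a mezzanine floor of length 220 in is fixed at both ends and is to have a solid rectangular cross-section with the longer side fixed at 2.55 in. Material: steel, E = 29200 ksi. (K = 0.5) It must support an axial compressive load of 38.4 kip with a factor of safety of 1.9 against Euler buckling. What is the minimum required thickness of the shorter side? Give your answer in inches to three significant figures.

b ≈ 2.43 in

Required P_cr = n·P = 1.9 × 38.4 = 72.96 kip
L_e = K·L = 0.5 × 220 = 110.0 in
Required I = P_cr·L_e²/(π²E) = 7.296×10^4 × 110.0² / (π² × 2.92×10^7) = 3.063 in⁴
Rectangle, weak axis: I_min = h·b³/12 with h = 2.55 in fixed  ⇒  b = (12I/h)^(1/3) = 2.43 in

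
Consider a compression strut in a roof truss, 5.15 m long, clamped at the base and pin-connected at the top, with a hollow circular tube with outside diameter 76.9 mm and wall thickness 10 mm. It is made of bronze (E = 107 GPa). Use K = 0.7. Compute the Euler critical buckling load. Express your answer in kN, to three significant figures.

P_cr ≈ 97.7 kN

Inner diameter d_i = 76.9 − 2×10 = 56.90 mm
I = π(d_o⁴ − d_i⁴)/64 = π(76.9⁴ − 56.90⁴)/64 = 1.202×10^6 mm⁴
I = 1.202×10^6 mm⁴ = 1.202×10^-6 m⁴
Effective length L_e = K·L = 0.7 × 5.15 = 3.605 m
P_cr = π²EI / L_e² = π² × 107×10⁹ × 1.202×10^-6 / 3.605² = 9.768×10^4 N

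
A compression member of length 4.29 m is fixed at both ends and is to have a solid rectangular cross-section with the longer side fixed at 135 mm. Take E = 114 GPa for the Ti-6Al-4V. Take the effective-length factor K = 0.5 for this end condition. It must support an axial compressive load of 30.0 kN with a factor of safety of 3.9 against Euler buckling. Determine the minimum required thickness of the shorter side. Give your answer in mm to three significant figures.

b ≈ 34.9 mm

Required P_cr = n·P = 3.9 × 30.0 = 117.0 kN
L_e = K·L = 0.5 × 4.29 = 2.145 m
Required I = P_cr·L_e²/(π²E) = 1.170×10^5 × 2.145² / (π² × 1.14×10^11) = 4.784×10^-7 m⁴
I_req = 4.784×10^5 mm⁴
Rectangle, weak axis: I_min = h·b³/12 with h = 135 mm fixed  ⇒  b = (12I/h)^(1/3) = 34.9 mm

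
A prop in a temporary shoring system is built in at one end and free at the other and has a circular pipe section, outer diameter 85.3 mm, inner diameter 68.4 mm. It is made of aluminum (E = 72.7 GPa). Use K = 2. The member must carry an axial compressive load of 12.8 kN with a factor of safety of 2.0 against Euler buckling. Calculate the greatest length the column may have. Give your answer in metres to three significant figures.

d_o = 85.3 mm, d_i = 68.4 mm
I = π(d_o⁴ − d_i⁴)/64 = π(85.3⁴ − 68.40⁴)/64 = 1.524×10^6 mm⁴
I = 1.524×10^-6 m⁴
Required critical load P_cr = n·P = 2.0 × 12.8 = 25.60 kN = 2.560×10^4 N
From P_cr = π²EI/(K·L)²:  L = (1/K)·√(π²EI/P_cr) = (1/2)·√(π²×7.27×10^10×1.524×10^-6/2.560×10^4)
L = 3.27 m

L_max ≈ 3.27 m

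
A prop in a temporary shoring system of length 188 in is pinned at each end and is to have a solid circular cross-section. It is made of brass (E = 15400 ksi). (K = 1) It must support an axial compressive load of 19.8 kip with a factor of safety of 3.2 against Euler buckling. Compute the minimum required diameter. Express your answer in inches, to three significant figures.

d ≈ 4.16 in

Required P_cr = n·P = 3.2 × 19.8 = 63.36 kip
L_e = K·L = 1 × 188 = 188.0 in
Required I = P_cr·L_e²/(π²E) = 6.336×10^4 × 188.0² / (π² × 1.54×10^7) = 14.73 in⁴
Solid circle: I = πd⁴/64  ⇒  d = (64I/π)^(1/4) = (64×14.73/π)^(1/4) = 4.16 in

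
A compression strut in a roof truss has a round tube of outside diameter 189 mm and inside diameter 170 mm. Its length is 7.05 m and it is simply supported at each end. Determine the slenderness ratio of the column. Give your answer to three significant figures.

d_o = 189 mm, d_i = 170 mm
I = π(d_o⁴ − d_i⁴)/64 = π(189⁴ − 170.0⁴)/64 = 2.164×10^7 mm⁴
A = 5.357×10^3 mm²;  r_min = √(I/A) = √(2.164×10^7/5.357×10^3) = 63.55 mm
L_e = K·L = 1 × 7.05 m = 7.050 m = 7050.0 mm
λ = L_e / r_min = 7050.0 / 63.55 = 111

λ ≈ 111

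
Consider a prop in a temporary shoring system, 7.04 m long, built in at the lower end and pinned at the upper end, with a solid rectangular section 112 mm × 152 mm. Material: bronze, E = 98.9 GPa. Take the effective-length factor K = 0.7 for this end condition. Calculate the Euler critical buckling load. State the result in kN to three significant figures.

P_cr ≈ 715 kN

Buckling occurs about the weak axis: I_min = h·b³/12 with b = 112 mm (the shorter side).
I_min = 152×112³/12 = 1.780×10^7 mm⁴
I = 1.780×10^7 mm⁴ = 1.780×10^-5 m⁴
Effective length L_e = K·L = 0.7 × 7.04 = 4.928 m
P_cr = π²EI / L_e² = π² × 98.9×10⁹ × 1.780×10^-5 / 4.928² = 7.153×10^5 N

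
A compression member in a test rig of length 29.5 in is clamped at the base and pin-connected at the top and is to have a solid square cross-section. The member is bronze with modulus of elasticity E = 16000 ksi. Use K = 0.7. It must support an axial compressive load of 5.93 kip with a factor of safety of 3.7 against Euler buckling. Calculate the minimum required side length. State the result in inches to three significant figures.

Required P_cr = n·P = 3.7 × 5.93 = 21.94 kip
L_e = K·L = 0.7 × 29.5 = 20.65 in
Required I = P_cr·L_e²/(π²E) = 2.194×10^4 × 20.65² / (π² × 1.60×10^7) = 5.925×10^-2 in⁴
Solid square: I = a⁴/12  ⇒  a = (12I)^(1/4) = (12×5.925×10^-2)^(1/4) = 0.918 in

a ≈ 0.918 in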